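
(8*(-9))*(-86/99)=688/11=62.55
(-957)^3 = -876467493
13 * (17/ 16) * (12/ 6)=221/ 8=27.62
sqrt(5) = 2.24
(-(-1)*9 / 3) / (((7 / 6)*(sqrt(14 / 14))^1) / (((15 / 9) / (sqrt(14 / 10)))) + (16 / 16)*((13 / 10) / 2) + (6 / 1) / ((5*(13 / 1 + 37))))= 2.00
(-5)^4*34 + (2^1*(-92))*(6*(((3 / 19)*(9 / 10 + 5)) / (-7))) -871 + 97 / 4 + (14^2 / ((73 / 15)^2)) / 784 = 145650866647 / 7087570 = 20550.18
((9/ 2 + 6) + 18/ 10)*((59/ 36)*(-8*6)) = -4838/ 5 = -967.60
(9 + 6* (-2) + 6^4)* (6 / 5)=7758 / 5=1551.60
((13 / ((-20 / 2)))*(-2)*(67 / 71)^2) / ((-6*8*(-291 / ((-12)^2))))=58357 / 2444885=0.02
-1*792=-792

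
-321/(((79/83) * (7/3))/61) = -4875669/553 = -8816.76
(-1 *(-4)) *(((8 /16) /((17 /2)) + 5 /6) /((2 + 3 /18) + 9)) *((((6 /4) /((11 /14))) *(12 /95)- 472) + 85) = -123.60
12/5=2.40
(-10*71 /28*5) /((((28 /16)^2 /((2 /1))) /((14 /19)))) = -56800 /931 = -61.01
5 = 5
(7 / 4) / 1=7 / 4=1.75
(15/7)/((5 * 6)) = 1/14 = 0.07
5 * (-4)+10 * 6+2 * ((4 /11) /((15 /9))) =2224 /55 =40.44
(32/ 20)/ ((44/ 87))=174/ 55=3.16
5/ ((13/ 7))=35/ 13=2.69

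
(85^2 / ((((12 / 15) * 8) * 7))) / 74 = 36125 / 16576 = 2.18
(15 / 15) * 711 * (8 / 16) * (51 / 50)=36261 / 100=362.61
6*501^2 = 1506006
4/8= 1/2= 0.50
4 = 4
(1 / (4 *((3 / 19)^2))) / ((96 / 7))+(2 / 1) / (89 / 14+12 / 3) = 463183 / 501120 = 0.92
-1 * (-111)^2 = -12321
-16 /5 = -3.20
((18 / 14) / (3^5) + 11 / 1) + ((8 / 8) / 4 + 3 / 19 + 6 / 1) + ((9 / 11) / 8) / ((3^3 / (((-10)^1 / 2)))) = 5496721 / 316008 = 17.39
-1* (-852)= 852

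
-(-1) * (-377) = -377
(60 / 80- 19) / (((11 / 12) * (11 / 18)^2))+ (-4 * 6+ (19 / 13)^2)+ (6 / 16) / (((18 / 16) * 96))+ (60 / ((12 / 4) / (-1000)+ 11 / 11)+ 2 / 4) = -935893263289 / 64588084704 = -14.49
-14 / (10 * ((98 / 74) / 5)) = -37 / 7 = -5.29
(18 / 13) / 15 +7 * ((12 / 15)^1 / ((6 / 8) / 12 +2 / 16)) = 5842 / 195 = 29.96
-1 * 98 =-98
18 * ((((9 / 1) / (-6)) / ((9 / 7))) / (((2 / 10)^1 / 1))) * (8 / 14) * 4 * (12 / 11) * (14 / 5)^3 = -1580544 / 275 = -5747.43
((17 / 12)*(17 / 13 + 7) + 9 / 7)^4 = 1991891886336 / 68574961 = 29046.93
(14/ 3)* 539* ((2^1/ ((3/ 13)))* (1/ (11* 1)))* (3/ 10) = 8918/ 15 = 594.53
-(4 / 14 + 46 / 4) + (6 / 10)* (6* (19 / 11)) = -5.57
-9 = -9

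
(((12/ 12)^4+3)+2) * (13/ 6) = 13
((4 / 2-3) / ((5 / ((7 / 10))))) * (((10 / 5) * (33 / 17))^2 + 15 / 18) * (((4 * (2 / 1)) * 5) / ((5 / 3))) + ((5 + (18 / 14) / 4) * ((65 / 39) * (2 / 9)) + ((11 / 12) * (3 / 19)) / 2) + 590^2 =72240897622723 / 207559800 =348048.60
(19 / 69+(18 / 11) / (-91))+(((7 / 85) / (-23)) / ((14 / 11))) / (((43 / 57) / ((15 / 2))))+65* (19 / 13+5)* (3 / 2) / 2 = 63663024445 / 201957756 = 315.23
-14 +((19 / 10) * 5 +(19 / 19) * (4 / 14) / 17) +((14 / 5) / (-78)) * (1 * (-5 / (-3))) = -126505 / 27846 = -4.54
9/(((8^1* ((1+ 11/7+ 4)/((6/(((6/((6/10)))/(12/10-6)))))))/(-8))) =2268/575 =3.94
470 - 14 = 456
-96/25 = -3.84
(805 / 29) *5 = 138.79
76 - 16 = 60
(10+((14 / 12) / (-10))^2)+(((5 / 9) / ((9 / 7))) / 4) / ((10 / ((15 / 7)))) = 108397 / 10800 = 10.04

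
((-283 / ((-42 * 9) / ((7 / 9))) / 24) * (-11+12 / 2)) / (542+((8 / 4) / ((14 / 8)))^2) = -0.00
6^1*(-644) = -3864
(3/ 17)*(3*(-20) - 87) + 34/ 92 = -19997/ 782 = -25.57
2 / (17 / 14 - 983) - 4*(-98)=5388012 / 13745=392.00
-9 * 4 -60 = -96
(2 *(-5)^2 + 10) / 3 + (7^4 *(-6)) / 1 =-14386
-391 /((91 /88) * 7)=-34408 /637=-54.02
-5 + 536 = 531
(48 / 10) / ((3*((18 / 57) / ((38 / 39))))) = 2888 / 585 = 4.94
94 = 94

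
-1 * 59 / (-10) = 59 / 10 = 5.90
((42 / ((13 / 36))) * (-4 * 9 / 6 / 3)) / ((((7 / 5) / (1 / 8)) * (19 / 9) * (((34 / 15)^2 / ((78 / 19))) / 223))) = -182887875 / 104329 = -1752.99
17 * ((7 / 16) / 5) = 119 / 80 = 1.49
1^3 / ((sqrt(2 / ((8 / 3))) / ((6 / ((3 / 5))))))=20* sqrt(3) / 3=11.55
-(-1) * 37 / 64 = 37 / 64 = 0.58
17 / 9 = 1.89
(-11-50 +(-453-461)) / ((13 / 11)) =-825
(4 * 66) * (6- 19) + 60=-3372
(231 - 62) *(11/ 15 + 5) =14534/ 15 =968.93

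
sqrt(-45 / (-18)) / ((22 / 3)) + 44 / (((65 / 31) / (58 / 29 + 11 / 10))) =3 * sqrt(10) / 44 + 21142 / 325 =65.27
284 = 284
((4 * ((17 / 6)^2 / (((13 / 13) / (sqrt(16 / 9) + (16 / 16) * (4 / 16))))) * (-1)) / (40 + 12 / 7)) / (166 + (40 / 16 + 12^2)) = -38437 / 9855000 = -0.00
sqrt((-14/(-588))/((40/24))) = sqrt(70)/70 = 0.12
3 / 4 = 0.75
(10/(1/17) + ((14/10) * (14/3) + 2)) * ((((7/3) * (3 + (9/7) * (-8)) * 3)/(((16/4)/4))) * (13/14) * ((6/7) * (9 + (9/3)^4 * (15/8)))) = -1165860.47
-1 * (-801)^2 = -641601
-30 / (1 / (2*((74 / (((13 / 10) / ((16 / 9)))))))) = -236800 / 39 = -6071.79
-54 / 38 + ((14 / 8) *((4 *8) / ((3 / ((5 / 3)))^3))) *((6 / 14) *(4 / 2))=31439 / 4617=6.81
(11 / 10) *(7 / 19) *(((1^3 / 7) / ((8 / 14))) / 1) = 77 / 760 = 0.10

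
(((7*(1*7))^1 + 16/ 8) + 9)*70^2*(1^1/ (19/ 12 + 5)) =3528000/ 79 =44658.23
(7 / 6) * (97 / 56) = 97 / 48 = 2.02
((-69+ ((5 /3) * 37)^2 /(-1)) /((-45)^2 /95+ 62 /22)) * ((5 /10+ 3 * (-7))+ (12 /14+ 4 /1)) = 37974673 /15132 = 2509.56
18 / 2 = 9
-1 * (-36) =36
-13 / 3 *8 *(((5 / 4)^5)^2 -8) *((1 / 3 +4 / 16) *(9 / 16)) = -125308547 / 8388608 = -14.94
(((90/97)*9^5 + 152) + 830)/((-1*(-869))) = 5409664/84293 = 64.18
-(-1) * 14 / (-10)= -1.40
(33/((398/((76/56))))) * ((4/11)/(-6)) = -19/2786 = -0.01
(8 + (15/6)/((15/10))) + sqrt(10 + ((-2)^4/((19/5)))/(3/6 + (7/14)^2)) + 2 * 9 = sqrt(50730)/57 + 83/3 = 31.62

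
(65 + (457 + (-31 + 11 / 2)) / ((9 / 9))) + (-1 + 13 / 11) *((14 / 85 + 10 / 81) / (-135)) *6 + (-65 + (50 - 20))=3145637353 / 6816150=461.50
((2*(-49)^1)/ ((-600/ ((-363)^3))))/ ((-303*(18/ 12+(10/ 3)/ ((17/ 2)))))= 13281392817/ 974650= 13626.83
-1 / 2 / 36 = -1 / 72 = -0.01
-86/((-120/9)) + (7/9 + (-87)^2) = 1363721/180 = 7576.23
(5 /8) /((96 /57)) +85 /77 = 29075 /19712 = 1.47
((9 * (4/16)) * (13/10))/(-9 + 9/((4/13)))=13/90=0.14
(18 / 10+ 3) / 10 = 12 / 25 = 0.48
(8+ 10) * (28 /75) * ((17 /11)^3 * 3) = 2476152 /33275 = 74.41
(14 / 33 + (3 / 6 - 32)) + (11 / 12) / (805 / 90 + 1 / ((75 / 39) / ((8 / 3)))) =-4753937 / 153417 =-30.99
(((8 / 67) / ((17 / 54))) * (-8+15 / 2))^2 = 46656 / 1297321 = 0.04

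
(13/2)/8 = 13/16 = 0.81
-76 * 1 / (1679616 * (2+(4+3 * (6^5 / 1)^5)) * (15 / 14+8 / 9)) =-7 / 25865648607325802876093376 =-0.00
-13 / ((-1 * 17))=13 / 17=0.76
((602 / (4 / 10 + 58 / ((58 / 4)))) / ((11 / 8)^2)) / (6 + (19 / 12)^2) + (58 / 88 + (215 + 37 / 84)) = 31389859 / 139755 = 224.61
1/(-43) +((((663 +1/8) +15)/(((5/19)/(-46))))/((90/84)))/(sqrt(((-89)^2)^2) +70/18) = -85773235/6133864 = -13.98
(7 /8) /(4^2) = 7 /128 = 0.05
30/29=1.03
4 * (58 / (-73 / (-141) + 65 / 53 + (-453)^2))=1733736 / 1533539891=0.00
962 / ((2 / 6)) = 2886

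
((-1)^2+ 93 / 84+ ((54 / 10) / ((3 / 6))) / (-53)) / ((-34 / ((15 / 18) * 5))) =-70615 / 302736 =-0.23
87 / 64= 1.36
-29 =-29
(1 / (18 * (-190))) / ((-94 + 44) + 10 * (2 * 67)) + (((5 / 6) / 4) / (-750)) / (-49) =2353 / 432356400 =0.00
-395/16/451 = -395/7216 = -0.05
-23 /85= -0.27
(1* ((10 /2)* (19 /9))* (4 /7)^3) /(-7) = -6080 /21609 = -0.28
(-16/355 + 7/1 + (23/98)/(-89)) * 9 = 193738077/3096310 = 62.57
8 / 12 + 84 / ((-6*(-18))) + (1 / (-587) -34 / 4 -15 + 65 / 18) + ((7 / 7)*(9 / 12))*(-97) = -1927157 / 21132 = -91.20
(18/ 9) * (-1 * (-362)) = 724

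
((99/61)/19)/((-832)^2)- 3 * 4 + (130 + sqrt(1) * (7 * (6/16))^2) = 100198201891/802287616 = 124.89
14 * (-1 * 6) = -84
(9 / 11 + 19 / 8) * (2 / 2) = 281 / 88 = 3.19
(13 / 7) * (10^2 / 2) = 650 / 7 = 92.86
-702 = -702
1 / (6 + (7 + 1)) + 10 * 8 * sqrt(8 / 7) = 1 / 14 + 160 * sqrt(14) / 7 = 85.60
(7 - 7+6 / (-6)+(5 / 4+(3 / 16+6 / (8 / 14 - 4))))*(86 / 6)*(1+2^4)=-5117 / 16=-319.81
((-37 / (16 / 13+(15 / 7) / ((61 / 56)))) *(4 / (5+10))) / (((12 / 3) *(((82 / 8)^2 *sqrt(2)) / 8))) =-234728 *sqrt(2) / 7993155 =-0.04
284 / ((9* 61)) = 284 / 549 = 0.52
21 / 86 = 0.24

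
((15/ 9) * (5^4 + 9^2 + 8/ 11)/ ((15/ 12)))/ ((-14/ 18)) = -1211.53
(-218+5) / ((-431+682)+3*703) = -213 / 2360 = -0.09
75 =75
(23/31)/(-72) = -23/2232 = -0.01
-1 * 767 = -767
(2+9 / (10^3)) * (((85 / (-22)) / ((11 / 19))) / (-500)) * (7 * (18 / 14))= 5840163 / 24200000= 0.24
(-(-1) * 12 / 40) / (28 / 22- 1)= 1.10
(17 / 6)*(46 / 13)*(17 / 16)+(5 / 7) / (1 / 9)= 74609 / 4368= 17.08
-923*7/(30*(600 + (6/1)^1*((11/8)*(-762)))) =6461/170595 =0.04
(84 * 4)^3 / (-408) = -1580544 / 17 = -92973.18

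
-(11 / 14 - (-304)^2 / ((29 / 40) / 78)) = 4036730561 / 406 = 9942686.11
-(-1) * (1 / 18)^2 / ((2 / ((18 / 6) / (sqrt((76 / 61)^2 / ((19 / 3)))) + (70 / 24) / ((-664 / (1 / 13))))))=-35 / 67122432 + 61 * sqrt(57) / 49248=0.01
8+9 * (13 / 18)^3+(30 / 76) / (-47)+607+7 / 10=1791202429 / 2893320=619.08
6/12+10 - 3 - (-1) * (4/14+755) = 10679/14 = 762.79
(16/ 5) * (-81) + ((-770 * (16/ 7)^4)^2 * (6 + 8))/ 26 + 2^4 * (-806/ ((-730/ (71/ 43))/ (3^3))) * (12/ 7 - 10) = 237847883.34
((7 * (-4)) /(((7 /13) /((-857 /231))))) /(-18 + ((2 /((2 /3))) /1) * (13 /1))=44564 /4851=9.19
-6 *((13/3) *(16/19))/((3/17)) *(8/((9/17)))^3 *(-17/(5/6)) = 604836364288/69255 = 8733468.55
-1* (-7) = 7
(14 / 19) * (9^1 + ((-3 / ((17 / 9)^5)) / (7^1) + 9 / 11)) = 2142926550 / 296750113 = 7.22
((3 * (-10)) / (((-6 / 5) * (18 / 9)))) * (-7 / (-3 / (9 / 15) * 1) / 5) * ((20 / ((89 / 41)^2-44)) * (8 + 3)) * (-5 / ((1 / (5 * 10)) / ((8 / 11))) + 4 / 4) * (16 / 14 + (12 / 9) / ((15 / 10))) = 475521280 / 66043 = 7200.18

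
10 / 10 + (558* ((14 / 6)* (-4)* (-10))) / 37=52117 / 37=1408.57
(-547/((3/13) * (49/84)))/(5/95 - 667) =135109/22176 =6.09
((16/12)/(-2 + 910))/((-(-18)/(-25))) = -25/12258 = -0.00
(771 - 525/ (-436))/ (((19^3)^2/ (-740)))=-62285985/ 5128001029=-0.01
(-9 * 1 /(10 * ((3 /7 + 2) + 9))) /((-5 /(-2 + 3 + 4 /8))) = 189 /8000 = 0.02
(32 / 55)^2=1024 / 3025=0.34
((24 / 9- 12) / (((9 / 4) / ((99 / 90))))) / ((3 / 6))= -1232 / 135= -9.13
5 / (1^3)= 5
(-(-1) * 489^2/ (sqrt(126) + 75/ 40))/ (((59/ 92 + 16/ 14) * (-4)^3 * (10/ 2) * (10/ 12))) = 12832827/ 1667965- 102662616 * sqrt(14)/ 8339825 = -38.37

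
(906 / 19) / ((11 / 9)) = 8154 / 209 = 39.01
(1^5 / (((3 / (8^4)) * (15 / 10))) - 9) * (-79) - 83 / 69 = -14737936 / 207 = -71197.76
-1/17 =-0.06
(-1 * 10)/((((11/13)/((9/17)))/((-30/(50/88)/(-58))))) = -2808/493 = -5.70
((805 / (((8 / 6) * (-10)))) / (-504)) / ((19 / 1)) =23 / 3648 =0.01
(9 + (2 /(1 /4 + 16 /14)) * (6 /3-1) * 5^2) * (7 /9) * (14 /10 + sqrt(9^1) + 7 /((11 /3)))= 4253179 /19305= 220.31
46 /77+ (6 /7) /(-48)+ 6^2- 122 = -7517 /88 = -85.42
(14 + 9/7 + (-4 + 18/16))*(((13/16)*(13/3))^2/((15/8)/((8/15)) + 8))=13.36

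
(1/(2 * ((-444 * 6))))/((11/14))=-7/29304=-0.00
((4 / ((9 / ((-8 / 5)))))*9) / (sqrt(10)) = -16*sqrt(10) / 25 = -2.02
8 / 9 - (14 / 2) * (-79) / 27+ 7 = 766 / 27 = 28.37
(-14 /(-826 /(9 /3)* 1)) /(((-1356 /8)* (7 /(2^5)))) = -64 /46669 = -0.00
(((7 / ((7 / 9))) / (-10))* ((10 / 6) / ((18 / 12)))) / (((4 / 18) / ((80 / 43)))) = -360 / 43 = -8.37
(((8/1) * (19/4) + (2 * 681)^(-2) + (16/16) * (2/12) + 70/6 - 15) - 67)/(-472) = 59670581/875580768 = 0.07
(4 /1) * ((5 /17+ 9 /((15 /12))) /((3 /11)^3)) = 3391388 /2295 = 1477.73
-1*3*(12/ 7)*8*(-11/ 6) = 528/ 7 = 75.43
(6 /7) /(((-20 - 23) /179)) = -1074 /301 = -3.57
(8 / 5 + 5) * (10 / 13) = 66 / 13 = 5.08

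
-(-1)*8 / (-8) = -1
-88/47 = -1.87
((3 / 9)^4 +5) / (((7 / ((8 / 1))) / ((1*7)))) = 3248 / 81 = 40.10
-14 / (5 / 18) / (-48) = 1.05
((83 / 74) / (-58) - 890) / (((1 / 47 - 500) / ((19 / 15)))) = 162439379 / 72041220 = 2.25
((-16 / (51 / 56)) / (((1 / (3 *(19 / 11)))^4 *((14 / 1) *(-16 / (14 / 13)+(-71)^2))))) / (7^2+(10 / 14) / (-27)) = -37241571528 / 10131783225707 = -0.00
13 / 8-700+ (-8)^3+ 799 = -3291 / 8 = -411.38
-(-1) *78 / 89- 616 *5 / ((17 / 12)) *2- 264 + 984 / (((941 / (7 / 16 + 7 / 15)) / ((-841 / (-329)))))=-4608.94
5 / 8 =0.62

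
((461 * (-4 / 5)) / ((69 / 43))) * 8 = -634336 / 345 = -1838.66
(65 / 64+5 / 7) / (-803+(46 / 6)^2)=-6975 / 3000704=-0.00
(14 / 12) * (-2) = -7 / 3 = -2.33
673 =673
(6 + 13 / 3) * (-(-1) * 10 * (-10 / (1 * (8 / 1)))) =-775 / 6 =-129.17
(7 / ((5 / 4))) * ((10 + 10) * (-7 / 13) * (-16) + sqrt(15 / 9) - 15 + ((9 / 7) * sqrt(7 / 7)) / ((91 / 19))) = 28 * sqrt(15) / 15 + 401504 / 455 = 889.66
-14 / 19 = -0.74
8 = 8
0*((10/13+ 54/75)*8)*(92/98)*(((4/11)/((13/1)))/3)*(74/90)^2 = 0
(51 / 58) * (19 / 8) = 969 / 464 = 2.09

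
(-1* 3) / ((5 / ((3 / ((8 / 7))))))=-63 / 40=-1.58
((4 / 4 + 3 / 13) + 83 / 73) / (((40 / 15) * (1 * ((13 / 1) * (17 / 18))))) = 60669 / 838916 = 0.07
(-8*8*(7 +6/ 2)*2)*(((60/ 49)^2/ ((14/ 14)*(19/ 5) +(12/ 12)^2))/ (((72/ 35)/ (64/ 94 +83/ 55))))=-75480000/ 177331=-425.64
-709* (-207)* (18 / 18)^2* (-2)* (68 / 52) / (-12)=831657 / 26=31986.81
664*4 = 2656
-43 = -43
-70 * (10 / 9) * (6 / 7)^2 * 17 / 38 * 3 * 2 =-20400 / 133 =-153.38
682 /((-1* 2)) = -341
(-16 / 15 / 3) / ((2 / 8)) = -1.42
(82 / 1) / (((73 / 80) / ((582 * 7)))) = 26725440 / 73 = 366101.92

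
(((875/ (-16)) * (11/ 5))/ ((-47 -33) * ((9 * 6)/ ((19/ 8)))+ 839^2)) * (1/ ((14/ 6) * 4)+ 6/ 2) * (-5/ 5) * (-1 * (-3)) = 1363725/ 853756096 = 0.00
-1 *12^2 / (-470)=72 / 235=0.31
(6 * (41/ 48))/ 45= 41/ 360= 0.11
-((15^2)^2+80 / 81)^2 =-16815781497025 / 6561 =-2562990625.98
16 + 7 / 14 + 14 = 61 / 2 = 30.50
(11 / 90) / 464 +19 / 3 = 264491 / 41760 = 6.33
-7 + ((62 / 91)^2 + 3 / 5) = -245772 / 41405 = -5.94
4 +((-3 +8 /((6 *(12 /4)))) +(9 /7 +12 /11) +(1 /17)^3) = 3.82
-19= -19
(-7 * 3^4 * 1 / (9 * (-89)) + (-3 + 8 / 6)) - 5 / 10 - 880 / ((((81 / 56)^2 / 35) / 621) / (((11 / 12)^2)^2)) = -22615462945219 / 3503574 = -6454969.40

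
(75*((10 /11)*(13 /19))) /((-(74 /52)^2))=-6591000 /286121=-23.04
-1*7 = -7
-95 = -95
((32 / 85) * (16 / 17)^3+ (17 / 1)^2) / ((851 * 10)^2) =120818917 / 30242995860500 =0.00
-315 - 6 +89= -232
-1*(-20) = 20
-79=-79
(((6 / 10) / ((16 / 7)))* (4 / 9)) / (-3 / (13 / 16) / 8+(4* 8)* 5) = 91 / 124440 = 0.00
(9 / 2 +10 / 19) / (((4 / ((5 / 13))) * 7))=955 / 13832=0.07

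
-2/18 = -1/9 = -0.11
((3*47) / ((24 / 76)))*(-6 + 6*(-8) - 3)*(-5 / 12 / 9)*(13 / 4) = 1102855 / 288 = 3829.36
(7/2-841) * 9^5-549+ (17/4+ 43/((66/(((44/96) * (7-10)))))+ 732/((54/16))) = -7121356741/144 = -49453866.26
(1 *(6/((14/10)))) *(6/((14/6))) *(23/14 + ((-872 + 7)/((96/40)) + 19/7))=-1345905/343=-3923.92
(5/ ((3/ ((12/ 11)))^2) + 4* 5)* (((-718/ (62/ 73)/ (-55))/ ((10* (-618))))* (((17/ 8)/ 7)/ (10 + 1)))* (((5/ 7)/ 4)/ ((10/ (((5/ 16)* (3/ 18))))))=-55689875/ 42221941622784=-0.00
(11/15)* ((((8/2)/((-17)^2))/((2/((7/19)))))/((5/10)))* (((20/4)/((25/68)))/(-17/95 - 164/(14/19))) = -8624/37772895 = -0.00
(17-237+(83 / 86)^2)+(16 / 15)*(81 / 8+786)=23302261 / 36980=630.13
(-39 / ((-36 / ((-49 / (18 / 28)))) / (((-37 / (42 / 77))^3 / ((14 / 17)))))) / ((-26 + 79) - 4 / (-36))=730081899547 / 1238976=589262.34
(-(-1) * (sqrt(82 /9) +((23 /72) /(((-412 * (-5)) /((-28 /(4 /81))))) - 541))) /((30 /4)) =-8917129 /123600 +2 * sqrt(82) /45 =-71.74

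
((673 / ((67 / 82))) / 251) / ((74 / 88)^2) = 106840096 / 23022473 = 4.64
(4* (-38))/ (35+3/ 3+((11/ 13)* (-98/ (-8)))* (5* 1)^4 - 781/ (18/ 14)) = -71136/ 2764439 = -0.03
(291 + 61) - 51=301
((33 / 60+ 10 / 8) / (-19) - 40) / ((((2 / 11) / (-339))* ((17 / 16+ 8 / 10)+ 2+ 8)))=8740776 / 1387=6301.93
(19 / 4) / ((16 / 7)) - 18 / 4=-155 / 64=-2.42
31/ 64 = 0.48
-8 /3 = -2.67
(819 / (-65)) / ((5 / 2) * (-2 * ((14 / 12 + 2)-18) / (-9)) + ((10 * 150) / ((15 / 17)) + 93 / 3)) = -3402 / 465145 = -0.01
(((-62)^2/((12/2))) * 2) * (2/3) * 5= 38440/9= 4271.11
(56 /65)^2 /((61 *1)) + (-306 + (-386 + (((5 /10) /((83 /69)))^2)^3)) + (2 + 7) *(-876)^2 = 37240223790161401647153701 /5392685294497633600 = 6905692.02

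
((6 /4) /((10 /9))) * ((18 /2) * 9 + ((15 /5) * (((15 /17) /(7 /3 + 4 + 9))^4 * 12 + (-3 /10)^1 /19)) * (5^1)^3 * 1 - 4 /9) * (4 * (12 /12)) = 716376057572055 /1776317612236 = 403.29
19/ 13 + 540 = 541.46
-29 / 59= -0.49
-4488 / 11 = -408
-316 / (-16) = 79 / 4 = 19.75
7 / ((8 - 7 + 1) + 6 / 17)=119 / 40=2.98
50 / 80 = 5 / 8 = 0.62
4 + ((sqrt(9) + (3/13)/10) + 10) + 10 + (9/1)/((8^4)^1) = 7195209/266240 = 27.03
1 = 1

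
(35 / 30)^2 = 49 / 36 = 1.36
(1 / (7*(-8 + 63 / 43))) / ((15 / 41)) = -1763 / 29505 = -0.06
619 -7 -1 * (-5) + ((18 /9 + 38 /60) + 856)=44269 /30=1475.63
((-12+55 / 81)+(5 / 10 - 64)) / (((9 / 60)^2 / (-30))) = 24242000 / 243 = 99761.32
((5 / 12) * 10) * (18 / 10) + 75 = 82.50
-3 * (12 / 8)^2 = -27 / 4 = -6.75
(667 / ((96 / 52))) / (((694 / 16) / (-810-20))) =-7196930 / 1041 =-6913.48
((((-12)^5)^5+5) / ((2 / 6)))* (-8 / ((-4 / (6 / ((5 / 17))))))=-583824845861702359315994637324 / 5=-116764969172340471863198900000.00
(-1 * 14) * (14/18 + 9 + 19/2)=-2429/9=-269.89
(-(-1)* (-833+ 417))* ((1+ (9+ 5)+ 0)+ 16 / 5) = -37856 / 5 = -7571.20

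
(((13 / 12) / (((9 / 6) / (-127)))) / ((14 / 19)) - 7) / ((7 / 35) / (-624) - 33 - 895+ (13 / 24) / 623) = 766697620 / 5411424639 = 0.14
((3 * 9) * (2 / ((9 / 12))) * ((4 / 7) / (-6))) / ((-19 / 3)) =144 / 133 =1.08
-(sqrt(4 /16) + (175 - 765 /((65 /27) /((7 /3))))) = 14715 /26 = 565.96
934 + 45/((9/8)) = 974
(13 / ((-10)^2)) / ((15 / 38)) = 247 / 750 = 0.33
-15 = -15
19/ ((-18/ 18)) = -19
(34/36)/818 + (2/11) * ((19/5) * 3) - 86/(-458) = 419421119/185448780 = 2.26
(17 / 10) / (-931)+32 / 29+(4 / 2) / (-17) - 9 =-36792191 / 4589830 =-8.02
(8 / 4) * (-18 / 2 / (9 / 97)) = -194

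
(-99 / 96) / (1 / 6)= -99 / 16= -6.19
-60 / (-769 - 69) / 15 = 2 / 419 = 0.00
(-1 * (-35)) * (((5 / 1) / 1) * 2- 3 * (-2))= 560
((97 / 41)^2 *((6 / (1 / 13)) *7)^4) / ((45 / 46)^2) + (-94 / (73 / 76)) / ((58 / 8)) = 46245080720809894048 / 88966925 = 519800821718.97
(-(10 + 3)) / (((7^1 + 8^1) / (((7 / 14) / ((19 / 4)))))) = -26 / 285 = -0.09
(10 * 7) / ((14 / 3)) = 15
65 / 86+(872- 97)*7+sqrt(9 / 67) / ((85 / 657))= 1971*sqrt(67) / 5695+466615 / 86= 5428.59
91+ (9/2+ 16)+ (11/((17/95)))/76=7637/68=112.31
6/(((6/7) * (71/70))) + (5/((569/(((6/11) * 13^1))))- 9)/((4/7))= -15535037/1777556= -8.74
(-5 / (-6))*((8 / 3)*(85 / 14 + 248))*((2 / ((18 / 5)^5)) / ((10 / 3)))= 11115625 / 19840464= 0.56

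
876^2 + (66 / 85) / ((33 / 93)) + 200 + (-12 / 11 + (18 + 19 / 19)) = 717702351 / 935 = 767596.10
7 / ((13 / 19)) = 133 / 13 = 10.23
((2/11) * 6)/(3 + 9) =1/11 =0.09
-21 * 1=-21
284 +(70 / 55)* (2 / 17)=53136 / 187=284.15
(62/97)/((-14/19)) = -589/679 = -0.87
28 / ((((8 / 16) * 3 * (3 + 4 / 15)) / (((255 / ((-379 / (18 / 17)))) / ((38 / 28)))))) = -21600 / 7201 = -3.00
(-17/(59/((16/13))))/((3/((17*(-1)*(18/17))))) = 1632/767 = 2.13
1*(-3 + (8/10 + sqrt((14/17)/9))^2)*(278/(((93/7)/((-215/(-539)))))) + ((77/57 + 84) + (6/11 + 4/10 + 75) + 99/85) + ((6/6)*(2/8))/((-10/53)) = 95632*sqrt(238)/365211 + 10764431947/75698280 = 146.24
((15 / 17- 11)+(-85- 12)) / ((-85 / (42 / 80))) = 38241 / 57800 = 0.66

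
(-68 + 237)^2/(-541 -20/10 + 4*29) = -28561/427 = -66.89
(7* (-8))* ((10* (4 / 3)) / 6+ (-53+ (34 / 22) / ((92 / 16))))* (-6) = -12881008 / 759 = -16971.03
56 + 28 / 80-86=-593 / 20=-29.65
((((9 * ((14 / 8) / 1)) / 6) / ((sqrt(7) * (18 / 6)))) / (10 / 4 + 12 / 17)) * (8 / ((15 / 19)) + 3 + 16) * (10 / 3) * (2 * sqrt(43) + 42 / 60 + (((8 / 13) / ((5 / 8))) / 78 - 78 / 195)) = 2354993 * sqrt(7) / 1989468 + 7429 * sqrt(301) / 981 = 134.52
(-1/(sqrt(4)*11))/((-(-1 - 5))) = -1/132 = -0.01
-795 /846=-265 /282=-0.94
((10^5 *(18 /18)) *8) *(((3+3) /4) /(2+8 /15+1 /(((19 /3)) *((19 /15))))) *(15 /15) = 6498000000 /14393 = 451469.46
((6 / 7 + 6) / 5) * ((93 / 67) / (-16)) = -279 / 2345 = -0.12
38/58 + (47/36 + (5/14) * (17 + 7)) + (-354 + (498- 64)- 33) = 420445/7308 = 57.53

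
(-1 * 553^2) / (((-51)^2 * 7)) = -43687 / 2601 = -16.80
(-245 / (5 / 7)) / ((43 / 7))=-2401 / 43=-55.84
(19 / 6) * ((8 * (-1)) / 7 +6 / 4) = 95 / 84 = 1.13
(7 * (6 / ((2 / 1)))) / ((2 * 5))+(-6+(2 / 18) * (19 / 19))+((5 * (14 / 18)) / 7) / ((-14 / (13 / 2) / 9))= -7699 / 1260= -6.11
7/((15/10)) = 14/3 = 4.67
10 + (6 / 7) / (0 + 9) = 212 / 21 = 10.10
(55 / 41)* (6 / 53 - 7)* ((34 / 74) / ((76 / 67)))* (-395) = 9031842875 / 6110476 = 1478.09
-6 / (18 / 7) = -7 / 3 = -2.33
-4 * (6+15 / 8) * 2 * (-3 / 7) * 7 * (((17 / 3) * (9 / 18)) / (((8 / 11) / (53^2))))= 33092829 / 16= 2068301.81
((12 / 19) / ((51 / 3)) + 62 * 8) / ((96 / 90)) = 600825 / 1292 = 465.03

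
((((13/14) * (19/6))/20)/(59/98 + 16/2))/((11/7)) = 12103/1112760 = 0.01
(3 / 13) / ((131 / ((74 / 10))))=111 / 8515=0.01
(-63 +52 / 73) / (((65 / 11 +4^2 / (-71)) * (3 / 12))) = -14204828 / 324047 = -43.84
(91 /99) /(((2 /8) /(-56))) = -205.90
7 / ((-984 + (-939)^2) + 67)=7 / 880804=0.00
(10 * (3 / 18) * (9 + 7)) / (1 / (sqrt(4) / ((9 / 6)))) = 320 / 9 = 35.56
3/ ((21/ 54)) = 54/ 7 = 7.71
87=87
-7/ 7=-1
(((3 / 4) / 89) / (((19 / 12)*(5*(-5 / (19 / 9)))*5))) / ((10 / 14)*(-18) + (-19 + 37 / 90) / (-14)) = 252 / 32322575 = 0.00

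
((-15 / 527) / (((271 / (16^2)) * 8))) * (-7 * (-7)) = -23520 / 142817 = -0.16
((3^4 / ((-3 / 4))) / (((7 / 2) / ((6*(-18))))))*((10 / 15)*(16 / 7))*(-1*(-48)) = 243753.80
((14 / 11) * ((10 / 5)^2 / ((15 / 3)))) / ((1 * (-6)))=-28 / 165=-0.17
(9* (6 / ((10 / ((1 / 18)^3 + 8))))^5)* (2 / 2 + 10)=2432073739073509307975627 / 9640261511884800000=252282.96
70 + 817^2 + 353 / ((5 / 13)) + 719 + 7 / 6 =20075909 / 30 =669196.97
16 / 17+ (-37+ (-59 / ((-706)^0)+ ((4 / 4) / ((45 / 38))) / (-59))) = -4291126 / 45135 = -95.07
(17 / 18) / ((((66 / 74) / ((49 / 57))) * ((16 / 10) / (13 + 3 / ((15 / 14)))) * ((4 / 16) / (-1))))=-2434859 / 67716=-35.96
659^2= 434281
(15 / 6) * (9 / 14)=45 / 28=1.61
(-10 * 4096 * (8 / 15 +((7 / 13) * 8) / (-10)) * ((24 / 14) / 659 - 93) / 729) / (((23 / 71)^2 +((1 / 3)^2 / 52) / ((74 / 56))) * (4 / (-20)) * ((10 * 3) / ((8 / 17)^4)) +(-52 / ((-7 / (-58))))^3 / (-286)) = 60297609064321384448 / 31464084533312886359787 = 0.00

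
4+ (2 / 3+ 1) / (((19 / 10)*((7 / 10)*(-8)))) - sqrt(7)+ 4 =6259 / 798 - sqrt(7) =5.20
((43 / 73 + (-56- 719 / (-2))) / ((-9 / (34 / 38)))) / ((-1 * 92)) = 83861 / 255208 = 0.33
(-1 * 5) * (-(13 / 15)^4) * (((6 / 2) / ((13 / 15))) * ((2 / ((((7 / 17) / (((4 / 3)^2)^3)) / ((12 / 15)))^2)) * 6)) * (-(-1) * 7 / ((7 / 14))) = 1363508235075584 / 6975163125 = 195480.48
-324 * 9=-2916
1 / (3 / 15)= 5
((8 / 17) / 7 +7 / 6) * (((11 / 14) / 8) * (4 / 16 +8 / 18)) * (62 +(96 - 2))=3149575 / 239904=13.13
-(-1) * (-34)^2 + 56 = 1212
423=423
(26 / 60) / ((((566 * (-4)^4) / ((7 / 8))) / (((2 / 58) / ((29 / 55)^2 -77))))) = -55055 / 46810236223488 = -0.00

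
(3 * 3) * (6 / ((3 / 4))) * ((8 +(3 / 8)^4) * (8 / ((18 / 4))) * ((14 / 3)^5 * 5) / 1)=2760465715 / 243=11359941.21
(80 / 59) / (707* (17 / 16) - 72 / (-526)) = 0.00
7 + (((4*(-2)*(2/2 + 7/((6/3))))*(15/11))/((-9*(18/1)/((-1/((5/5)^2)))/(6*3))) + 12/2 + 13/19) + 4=2556/209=12.23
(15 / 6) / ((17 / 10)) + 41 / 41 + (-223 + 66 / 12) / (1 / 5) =-36891 / 34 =-1085.03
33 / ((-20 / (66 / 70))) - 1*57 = -58.56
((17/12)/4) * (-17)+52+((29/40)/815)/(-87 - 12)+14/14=303241067/6454800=46.98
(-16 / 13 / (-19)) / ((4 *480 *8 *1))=1 / 237120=0.00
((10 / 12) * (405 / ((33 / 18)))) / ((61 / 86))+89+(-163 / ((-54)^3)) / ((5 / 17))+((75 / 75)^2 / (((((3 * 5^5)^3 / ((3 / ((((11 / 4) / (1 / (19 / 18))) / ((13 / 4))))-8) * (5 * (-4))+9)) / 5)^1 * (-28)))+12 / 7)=30041446982606749888547 / 85770018017578125000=350.26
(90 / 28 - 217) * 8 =-11972 / 7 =-1710.29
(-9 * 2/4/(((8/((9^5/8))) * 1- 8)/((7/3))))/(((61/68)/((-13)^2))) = 209564901/847412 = 247.30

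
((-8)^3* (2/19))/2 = -512/19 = -26.95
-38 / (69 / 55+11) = -1045 / 337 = -3.10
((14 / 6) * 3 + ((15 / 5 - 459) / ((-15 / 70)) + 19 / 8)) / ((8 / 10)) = 85495 / 32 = 2671.72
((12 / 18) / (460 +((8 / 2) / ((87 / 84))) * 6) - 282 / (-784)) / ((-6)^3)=-1487453 / 889818048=-0.00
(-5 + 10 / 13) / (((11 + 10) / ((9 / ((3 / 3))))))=-165 / 91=-1.81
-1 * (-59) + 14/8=243/4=60.75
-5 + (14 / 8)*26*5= 445 / 2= 222.50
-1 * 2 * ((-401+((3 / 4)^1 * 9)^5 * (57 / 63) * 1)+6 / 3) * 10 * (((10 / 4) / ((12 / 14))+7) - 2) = -13935926675 / 7168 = -1944186.20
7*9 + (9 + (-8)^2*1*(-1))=8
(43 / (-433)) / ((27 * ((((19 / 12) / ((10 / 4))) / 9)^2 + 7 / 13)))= -1509300 / 222991969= -0.01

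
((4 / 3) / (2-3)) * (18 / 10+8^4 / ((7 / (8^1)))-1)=-655472 / 105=-6242.59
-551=-551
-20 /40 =-1 /2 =-0.50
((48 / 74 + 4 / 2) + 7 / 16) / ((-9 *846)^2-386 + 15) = 1827 / 34319794000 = 0.00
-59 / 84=-0.70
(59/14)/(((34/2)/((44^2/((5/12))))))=685344/595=1151.84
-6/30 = -1/5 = -0.20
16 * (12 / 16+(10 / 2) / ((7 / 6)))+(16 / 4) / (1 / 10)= 844 / 7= 120.57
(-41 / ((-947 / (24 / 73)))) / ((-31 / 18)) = -17712 / 2143061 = -0.01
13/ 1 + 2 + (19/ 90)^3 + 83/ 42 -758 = -3781396487/ 5103000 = -741.01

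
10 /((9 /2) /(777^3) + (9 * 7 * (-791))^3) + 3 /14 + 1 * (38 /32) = 2025355640943273194490029 /1444839692902290918053744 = 1.40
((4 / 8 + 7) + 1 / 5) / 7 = 11 / 10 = 1.10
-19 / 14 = -1.36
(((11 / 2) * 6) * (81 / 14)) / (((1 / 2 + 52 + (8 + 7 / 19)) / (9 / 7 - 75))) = -2911788 / 12593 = -231.22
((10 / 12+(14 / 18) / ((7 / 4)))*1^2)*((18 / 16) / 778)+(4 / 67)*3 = 150917 / 834016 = 0.18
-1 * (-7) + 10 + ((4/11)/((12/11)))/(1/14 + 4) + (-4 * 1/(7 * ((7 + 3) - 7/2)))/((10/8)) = 1323583/77805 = 17.01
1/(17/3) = 3/17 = 0.18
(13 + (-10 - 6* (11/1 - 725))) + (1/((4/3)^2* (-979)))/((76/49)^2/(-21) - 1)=4287.00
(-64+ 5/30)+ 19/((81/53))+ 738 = 111229/162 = 686.60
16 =16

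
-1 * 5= -5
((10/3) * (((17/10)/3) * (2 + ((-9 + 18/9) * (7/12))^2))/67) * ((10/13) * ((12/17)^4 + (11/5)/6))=4143240779/16637619024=0.25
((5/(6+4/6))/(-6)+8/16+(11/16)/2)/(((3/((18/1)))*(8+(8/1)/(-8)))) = 69/112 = 0.62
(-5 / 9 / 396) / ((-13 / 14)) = 35 / 23166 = 0.00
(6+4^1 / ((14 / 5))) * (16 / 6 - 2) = 104 / 21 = 4.95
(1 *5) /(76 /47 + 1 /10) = 2350 /807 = 2.91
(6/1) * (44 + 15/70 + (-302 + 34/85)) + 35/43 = -2322968/1505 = -1543.50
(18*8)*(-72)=-10368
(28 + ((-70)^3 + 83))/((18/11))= -3771779/18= -209543.28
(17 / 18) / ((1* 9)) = 17 / 162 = 0.10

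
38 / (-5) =-38 / 5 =-7.60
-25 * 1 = -25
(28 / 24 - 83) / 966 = -491 / 5796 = -0.08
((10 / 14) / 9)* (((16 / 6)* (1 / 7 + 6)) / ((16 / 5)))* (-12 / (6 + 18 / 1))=-1075 / 5292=-0.20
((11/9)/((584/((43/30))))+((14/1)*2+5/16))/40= 1116197/1576800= 0.71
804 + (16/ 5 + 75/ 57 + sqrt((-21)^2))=78804/ 95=829.52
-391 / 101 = -3.87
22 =22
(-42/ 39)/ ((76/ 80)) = -280/ 247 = -1.13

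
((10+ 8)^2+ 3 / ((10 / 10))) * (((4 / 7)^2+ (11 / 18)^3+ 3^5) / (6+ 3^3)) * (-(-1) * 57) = 144141921005 / 1047816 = 137564.15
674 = 674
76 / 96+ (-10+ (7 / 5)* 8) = 239 / 120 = 1.99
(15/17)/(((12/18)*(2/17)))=45/4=11.25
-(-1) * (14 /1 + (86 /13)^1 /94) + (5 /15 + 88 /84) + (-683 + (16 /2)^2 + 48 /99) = -85117031 /141141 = -603.06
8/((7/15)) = 120/7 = 17.14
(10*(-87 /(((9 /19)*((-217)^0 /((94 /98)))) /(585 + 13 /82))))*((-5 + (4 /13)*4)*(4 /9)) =1911716540 /1107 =1726934.54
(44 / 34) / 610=11 / 5185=0.00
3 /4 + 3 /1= 15 /4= 3.75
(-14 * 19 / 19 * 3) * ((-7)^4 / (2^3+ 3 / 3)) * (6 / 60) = -16807 / 15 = -1120.47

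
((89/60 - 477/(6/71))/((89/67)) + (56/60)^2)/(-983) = 340204129/78738300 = 4.32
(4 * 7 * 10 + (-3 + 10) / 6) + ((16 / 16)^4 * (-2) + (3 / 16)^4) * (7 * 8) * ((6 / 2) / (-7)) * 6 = 6991733 / 12288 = 568.99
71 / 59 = 1.20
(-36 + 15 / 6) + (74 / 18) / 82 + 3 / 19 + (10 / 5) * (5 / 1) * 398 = 27670370 / 7011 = 3946.71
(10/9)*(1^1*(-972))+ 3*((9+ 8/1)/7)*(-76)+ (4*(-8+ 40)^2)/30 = -1497.18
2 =2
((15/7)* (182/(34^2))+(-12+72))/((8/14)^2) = 1708875/9248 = 184.78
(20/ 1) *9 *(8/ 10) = 144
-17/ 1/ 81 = -17/ 81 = -0.21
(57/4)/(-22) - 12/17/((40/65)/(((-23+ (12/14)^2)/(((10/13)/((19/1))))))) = 230973861/366520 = 630.18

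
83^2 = 6889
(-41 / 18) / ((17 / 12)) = -82 / 51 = -1.61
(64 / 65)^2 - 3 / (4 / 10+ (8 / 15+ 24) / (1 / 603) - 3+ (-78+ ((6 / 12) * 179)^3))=23973962728 / 24729106675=0.97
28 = 28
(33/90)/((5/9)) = 33/50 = 0.66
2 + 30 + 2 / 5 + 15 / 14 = 2343 / 70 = 33.47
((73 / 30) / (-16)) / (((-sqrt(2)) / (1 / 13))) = 73 * sqrt(2) / 12480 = 0.01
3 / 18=1 / 6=0.17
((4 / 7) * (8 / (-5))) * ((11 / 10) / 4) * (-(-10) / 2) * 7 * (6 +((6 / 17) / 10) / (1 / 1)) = -22572 / 425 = -53.11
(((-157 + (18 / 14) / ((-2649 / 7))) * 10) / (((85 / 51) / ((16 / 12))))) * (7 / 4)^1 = -1940876 / 883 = -2198.05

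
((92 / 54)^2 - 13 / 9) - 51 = -36116 / 729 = -49.54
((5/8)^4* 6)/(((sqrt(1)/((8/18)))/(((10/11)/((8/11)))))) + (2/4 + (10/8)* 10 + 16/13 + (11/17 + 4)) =26323393/1357824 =19.39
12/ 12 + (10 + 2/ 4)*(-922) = -9680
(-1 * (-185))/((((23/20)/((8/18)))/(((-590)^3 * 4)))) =-12158436800000/207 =-58736409661.84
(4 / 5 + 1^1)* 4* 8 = 288 / 5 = 57.60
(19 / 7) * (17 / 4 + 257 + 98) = 27303 / 28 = 975.11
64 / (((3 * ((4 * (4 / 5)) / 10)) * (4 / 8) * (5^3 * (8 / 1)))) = 2 / 15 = 0.13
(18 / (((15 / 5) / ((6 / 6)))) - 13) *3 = -21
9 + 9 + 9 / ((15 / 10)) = 24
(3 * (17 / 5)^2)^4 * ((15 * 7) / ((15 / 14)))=141756320.17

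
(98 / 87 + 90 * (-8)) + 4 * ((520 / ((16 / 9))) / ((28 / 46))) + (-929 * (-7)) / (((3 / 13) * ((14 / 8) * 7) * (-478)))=174436583 / 145551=1198.46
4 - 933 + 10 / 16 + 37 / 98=-363775 / 392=-928.00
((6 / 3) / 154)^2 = 0.00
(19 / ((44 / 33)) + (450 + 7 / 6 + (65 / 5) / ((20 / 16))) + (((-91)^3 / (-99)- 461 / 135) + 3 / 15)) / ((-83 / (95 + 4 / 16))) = -1219746481 / 131472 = -9277.61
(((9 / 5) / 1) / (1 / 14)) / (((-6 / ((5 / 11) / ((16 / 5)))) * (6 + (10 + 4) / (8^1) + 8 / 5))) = -525 / 8228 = -0.06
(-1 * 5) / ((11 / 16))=-80 / 11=-7.27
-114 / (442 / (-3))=171 / 221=0.77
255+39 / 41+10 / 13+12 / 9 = 412628 / 1599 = 258.05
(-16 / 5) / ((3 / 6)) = -32 / 5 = -6.40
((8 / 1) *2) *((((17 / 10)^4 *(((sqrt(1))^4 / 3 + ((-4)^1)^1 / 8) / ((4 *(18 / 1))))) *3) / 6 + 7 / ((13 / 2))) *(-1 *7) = -839119589 / 7020000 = -119.53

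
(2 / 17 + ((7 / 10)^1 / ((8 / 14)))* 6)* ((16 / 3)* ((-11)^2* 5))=1228876 / 51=24095.61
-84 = -84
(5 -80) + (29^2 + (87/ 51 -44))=12303/ 17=723.71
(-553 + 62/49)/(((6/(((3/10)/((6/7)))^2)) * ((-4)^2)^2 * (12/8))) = -5407/184320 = -0.03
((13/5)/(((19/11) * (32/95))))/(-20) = -0.22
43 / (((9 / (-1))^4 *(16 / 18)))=43 / 5832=0.01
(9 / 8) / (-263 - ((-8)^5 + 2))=9 / 260024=0.00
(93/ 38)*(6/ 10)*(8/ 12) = 93/ 95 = 0.98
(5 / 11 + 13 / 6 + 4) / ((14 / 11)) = 437 / 84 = 5.20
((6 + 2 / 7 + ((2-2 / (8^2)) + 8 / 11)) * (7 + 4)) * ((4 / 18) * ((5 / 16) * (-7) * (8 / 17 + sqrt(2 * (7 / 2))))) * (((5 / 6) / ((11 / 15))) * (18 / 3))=-922125 * sqrt(7) / 2816-922125 / 5984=-1020.47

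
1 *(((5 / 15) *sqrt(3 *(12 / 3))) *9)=6 *sqrt(3)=10.39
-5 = -5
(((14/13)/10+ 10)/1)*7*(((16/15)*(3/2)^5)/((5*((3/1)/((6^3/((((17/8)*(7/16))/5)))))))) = 245223936/5525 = 44384.42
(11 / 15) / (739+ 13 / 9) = 33 / 33320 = 0.00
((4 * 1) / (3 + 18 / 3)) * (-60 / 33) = -80 / 99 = -0.81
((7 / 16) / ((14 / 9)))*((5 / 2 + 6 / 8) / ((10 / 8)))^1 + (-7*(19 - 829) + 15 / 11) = 9982887 / 1760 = 5672.09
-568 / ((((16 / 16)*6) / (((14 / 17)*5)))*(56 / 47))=-16685 / 51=-327.16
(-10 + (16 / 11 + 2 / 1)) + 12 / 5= -228 / 55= -4.15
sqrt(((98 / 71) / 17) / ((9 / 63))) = 7 * sqrt(16898) / 1207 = 0.75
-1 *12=-12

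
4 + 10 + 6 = 20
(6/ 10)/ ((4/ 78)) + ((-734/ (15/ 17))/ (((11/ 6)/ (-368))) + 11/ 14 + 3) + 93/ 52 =3343251941/ 20020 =166995.60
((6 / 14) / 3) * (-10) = -10 / 7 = -1.43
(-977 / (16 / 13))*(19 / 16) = -241319 / 256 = -942.65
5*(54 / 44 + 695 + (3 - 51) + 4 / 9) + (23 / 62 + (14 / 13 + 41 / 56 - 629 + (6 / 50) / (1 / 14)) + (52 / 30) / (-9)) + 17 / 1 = 441544460267 / 167567400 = 2635.03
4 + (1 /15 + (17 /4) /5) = 59 /12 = 4.92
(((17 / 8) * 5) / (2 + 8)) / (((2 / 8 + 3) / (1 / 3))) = 17 / 156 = 0.11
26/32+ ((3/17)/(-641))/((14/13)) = 991315/1220464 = 0.81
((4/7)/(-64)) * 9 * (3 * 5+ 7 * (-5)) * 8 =90/7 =12.86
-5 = -5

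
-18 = -18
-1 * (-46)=46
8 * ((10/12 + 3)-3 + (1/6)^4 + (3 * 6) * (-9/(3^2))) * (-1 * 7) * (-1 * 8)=-7690.32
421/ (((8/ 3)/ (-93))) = -117459/ 8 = -14682.38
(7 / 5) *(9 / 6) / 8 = 0.26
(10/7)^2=2.04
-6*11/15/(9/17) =-374/45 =-8.31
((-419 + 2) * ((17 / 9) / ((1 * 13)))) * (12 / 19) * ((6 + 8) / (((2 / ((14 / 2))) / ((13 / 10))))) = -231574 / 95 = -2437.62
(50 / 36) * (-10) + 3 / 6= -241 / 18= -13.39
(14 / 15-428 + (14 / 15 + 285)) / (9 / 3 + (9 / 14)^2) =-414932 / 10035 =-41.35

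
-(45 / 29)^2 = -2025 / 841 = -2.41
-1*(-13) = 13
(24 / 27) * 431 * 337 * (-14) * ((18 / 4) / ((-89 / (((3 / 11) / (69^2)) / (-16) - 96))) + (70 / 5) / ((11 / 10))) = -296238979718731 / 9322038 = -31778349.30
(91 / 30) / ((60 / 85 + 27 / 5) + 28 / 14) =119 / 318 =0.37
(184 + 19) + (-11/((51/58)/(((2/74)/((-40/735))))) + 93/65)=34448623/163540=210.64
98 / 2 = 49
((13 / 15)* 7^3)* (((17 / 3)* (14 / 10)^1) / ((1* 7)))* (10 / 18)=187.17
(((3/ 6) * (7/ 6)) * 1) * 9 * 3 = 63/ 4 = 15.75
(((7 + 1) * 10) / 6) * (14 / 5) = 112 / 3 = 37.33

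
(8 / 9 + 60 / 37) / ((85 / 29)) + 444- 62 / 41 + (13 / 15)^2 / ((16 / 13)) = 41216923553 / 92840400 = 443.95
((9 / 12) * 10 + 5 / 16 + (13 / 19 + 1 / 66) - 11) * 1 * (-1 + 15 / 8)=-174727 / 80256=-2.18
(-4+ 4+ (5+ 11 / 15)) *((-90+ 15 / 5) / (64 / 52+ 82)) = -16211 / 2705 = -5.99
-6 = -6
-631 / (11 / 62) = -3556.55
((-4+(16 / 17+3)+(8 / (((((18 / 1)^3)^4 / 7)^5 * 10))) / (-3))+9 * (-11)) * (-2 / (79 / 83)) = 1085929805749907866597677314233648795646758634751384585279001759549732819611278197 / 5217081136143599092953812755830174614921432212714669240011230300329433565757440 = 208.15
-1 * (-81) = 81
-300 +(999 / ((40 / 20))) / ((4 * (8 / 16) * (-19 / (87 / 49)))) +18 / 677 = -815117469 / 2521148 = -323.31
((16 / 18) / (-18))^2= 0.00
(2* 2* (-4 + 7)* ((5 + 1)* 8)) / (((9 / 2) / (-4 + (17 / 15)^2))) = -78208 / 225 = -347.59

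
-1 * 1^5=-1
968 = 968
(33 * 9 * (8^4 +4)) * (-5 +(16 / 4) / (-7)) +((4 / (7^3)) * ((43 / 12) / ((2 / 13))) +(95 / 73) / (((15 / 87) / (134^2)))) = -998875427945 / 150234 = -6648797.40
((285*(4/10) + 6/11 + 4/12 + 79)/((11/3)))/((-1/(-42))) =2220.79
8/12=2/3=0.67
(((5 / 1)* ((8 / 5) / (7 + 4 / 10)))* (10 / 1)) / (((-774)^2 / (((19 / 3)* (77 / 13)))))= 146300 / 216116667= 0.00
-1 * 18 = -18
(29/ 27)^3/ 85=24389/ 1673055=0.01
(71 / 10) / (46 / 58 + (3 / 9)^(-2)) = 29 / 40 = 0.72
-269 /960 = -0.28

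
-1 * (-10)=10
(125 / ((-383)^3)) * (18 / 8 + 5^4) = -313625 / 224727548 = -0.00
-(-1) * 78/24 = 3.25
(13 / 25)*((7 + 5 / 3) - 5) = 143 / 75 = 1.91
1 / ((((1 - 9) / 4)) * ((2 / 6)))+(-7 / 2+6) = 1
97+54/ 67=97.81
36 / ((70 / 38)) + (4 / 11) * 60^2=511524 / 385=1328.63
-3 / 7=-0.43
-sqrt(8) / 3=-2*sqrt(2) / 3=-0.94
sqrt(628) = 2 * sqrt(157) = 25.06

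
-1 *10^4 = -10000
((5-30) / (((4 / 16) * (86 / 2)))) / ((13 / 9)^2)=-8100 / 7267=-1.11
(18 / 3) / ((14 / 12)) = 36 / 7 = 5.14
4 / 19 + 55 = 1049 / 19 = 55.21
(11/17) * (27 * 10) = 2970/17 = 174.71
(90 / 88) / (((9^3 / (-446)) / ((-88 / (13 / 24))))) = 35680 / 351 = 101.65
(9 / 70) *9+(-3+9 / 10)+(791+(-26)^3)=-587508 / 35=-16785.94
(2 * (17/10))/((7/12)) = 204/35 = 5.83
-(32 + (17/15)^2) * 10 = -332.84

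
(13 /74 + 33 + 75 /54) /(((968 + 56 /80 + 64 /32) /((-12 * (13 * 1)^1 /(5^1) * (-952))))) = 67034240 /63381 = 1057.64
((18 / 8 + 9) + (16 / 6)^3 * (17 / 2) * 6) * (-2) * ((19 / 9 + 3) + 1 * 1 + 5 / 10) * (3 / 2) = -4191299 / 216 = -19404.16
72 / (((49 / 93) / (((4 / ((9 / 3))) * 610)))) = 5446080 / 49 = 111144.49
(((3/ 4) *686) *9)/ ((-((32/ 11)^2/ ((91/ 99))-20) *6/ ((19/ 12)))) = 113.21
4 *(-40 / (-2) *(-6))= -480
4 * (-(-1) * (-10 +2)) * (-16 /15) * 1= 512 /15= 34.13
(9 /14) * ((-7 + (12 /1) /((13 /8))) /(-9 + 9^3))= 1 /2912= 0.00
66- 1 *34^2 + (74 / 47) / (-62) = -1090.03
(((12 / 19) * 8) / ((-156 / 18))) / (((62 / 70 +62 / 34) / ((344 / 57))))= -2456160 / 1891279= -1.30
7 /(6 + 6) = 7 /12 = 0.58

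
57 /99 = 0.58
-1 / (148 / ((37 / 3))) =-1 / 12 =-0.08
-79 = -79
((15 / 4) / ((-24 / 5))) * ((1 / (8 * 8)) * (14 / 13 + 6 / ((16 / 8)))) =-0.05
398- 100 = 298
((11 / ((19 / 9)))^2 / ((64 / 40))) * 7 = 343035 / 2888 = 118.78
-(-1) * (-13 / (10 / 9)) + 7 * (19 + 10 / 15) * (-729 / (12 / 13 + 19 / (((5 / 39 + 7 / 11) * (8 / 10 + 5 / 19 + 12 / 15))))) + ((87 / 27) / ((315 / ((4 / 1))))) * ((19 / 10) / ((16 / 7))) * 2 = -204846149146861 / 29060523900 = -7048.95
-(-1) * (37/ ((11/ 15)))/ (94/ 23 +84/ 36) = 38295/ 4873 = 7.86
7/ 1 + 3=10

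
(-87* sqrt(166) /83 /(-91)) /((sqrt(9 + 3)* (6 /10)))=145* sqrt(498) /45318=0.07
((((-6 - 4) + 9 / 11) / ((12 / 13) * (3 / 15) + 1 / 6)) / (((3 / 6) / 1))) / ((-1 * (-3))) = -26260 / 1507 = -17.43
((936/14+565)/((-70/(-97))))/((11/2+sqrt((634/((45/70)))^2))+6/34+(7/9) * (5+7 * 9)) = 65641743/78327725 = 0.84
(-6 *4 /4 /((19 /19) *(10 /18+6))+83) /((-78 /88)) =-213092 /2301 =-92.61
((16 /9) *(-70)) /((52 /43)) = -12040 /117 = -102.91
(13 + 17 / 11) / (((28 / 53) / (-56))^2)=1797760 / 11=163432.73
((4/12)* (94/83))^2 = 8836/62001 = 0.14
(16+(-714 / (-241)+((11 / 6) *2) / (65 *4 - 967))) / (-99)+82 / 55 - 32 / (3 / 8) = -21262655417 / 253024695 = -84.03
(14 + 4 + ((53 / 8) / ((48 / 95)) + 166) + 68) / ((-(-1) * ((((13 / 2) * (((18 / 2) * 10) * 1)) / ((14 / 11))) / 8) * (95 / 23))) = 1.12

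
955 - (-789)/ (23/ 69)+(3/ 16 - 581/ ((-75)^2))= 298987579/ 90000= 3322.08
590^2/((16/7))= 609175/4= 152293.75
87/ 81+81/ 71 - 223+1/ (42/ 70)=-420050/ 1917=-219.12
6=6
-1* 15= -15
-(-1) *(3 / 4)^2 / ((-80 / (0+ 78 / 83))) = -351 / 53120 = -0.01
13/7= 1.86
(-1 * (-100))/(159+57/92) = 1840/2937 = 0.63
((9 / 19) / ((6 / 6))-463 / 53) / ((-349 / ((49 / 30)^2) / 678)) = 225732416 / 5271645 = 42.82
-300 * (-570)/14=85500/7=12214.29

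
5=5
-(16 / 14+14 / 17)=-234 / 119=-1.97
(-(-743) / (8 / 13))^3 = 901148778179 / 512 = 1760056207.38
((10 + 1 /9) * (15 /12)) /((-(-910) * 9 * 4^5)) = 1 /663552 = 0.00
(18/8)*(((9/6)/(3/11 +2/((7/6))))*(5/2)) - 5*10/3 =-10135/816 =-12.42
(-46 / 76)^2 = 529 / 1444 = 0.37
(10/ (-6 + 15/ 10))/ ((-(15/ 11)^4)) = 58564/ 91125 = 0.64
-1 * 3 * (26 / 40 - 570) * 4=34161 / 5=6832.20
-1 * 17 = -17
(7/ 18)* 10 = 3.89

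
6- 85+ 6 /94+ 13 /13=-3663 /47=-77.94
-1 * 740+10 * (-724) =-7980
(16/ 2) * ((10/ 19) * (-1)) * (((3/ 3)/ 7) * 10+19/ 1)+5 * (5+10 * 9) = 51735/ 133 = 388.98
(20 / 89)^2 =400 / 7921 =0.05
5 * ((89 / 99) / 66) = 445 / 6534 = 0.07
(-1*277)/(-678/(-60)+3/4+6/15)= -5540/249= -22.25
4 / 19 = 0.21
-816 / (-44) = 204 / 11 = 18.55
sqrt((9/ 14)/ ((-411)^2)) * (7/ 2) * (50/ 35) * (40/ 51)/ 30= 0.00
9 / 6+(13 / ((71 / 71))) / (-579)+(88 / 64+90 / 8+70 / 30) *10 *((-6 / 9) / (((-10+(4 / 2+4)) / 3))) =353279 / 4632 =76.27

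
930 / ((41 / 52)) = 48360 / 41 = 1179.51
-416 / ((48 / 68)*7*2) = -884 / 21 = -42.10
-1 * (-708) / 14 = 354 / 7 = 50.57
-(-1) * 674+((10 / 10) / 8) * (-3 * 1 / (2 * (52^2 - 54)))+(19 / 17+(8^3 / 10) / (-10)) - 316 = 255161453 / 720800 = 354.00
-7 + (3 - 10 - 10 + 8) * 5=-52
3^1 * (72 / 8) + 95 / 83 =2336 / 83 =28.14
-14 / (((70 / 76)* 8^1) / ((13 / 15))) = -247 / 150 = -1.65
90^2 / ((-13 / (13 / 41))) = -8100 / 41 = -197.56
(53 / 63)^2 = 2809 / 3969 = 0.71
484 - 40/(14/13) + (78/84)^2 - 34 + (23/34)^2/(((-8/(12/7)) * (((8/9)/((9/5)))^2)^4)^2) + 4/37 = 753870379414779397279872722020473117/360060508721643520000000000000000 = 2093.73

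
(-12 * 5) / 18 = -10 / 3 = -3.33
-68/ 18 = -34/ 9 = -3.78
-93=-93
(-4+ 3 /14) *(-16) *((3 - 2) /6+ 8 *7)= 3402.10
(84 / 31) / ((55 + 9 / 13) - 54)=546 / 341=1.60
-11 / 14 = -0.79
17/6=2.83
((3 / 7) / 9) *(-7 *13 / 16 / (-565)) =13 / 27120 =0.00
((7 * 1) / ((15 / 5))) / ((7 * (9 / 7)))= 7 / 27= 0.26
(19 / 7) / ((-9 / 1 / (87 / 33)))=-551 / 693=-0.80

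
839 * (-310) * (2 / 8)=-130045 / 2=-65022.50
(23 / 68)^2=529 / 4624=0.11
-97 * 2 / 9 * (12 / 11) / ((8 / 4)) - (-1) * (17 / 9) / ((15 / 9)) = -1753 / 165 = -10.62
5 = 5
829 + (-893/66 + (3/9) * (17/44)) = 107659/132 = 815.60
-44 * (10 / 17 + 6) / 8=-616 / 17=-36.24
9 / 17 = 0.53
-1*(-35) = 35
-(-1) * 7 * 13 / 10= 91 / 10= 9.10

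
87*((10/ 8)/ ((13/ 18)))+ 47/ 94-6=1886/ 13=145.08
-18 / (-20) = 9 / 10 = 0.90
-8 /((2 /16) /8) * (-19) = 9728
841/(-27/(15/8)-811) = -4205/4127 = -1.02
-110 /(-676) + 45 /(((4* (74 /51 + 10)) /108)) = 10488145 /98696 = 106.27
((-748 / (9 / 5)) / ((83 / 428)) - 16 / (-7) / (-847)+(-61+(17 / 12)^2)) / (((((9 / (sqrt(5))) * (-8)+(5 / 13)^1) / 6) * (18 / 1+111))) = 50710186240025 / 1334597242937112+26369296844813 * sqrt(5) / 18536072818571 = 3.22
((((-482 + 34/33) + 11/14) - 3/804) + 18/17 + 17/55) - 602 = -5687468333/5262180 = -1080.82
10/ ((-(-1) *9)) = 10/ 9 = 1.11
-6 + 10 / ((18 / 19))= 41 / 9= 4.56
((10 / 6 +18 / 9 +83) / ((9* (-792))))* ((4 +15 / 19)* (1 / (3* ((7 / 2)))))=-845 / 152361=-0.01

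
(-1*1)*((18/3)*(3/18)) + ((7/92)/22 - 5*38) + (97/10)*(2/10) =-189.06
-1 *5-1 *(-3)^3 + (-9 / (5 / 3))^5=-14280157 / 3125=-4569.65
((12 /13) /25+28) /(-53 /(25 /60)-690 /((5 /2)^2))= -2278 /19305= -0.12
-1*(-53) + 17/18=971/18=53.94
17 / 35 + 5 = 5.49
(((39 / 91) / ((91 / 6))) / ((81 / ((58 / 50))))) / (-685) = -0.00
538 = 538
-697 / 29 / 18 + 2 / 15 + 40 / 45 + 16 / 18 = 0.58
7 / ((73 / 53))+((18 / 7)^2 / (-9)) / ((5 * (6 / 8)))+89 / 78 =8408263 / 1395030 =6.03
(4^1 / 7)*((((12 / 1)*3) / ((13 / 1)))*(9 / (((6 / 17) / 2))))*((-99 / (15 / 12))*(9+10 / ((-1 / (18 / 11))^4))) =-312377363136 / 605605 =-515810.41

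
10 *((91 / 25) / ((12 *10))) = 91 / 300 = 0.30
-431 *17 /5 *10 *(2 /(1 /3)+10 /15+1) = -337042 /3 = -112347.33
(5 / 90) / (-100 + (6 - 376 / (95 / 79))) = -95 / 695412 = -0.00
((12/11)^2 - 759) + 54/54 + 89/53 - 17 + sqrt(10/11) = -4951674/6413 + sqrt(110)/11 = -771.18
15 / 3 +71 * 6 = 431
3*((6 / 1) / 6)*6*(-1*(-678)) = 12204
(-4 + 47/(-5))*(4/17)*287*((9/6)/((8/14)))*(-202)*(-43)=-1753742487/85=-20632264.55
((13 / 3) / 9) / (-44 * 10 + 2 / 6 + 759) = 0.00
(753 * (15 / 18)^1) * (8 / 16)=1255 / 4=313.75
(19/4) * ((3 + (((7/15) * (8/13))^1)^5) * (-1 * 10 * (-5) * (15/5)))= 16081649350619/7518683250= 2138.89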